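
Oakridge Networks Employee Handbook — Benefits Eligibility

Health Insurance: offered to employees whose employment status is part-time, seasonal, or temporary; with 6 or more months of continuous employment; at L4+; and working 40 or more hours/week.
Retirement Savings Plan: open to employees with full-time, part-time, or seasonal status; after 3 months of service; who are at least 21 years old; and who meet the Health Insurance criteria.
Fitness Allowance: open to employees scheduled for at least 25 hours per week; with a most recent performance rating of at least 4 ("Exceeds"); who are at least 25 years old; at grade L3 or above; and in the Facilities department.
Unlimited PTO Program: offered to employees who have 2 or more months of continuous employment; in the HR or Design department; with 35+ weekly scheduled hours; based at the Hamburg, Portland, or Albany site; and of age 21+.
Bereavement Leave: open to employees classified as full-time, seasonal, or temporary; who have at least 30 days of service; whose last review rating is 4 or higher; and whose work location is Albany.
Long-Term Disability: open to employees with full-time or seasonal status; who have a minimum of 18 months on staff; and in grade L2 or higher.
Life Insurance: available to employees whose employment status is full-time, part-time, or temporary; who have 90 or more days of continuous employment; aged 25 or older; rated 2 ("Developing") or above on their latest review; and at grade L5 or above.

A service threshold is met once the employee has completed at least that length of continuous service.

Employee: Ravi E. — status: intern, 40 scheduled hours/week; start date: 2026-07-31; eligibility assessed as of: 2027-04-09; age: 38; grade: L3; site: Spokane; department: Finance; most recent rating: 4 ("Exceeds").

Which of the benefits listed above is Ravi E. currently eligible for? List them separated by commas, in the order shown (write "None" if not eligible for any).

None

Service from 2026-07-31 to 2027-04-09: 252 days.
Health Insurance — status intern ✗ (requires part-time, seasonal, or temporary) → not eligible.
Retirement Savings Plan — status intern ✗ (requires full-time, part-time, or seasonal) → not eligible.
Fitness Allowance — 40 hrs/wk ≥ 25 ✓; rating 4 ≥ 4 ✓; age 38 ≥ 25 ✓; grade L3 ≥ L3 ✓; dept Finance ✗ → not eligible.
Unlimited PTO Program — service 252 days ≥ 2 months (≈60 days) ✓; dept Finance ✗ → not eligible.
Bereavement Leave — status intern ✗ (requires full-time, seasonal, or temporary) → not eligible.
Long-Term Disability — status intern ✗ (requires full-time or seasonal) → not eligible.
Life Insurance — status intern ✗ (requires full-time, part-time, or temporary) → not eligible.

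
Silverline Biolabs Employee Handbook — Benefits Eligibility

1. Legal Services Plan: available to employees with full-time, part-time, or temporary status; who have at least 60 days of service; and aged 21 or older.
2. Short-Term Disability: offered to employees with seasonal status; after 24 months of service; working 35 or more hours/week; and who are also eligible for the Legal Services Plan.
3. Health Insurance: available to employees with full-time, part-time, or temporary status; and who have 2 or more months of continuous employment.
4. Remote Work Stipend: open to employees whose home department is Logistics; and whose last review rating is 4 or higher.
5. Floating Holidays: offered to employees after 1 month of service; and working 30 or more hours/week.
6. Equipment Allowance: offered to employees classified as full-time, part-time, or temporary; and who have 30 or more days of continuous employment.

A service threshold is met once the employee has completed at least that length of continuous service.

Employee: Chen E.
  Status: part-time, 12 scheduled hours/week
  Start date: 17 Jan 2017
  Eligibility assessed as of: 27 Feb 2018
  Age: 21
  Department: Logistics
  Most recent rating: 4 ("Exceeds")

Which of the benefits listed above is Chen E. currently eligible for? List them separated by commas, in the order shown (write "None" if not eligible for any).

Service from 17 Jan 2017 to 27 Feb 2018: 406 days.
Legal Services Plan — status part-time ✓; service 406 days ≥ 60 days ✓; age 21 ≥ 21 ✓ → eligible.
Short-Term Disability — status part-time ✗ (requires seasonal) → not eligible.
Health Insurance — status part-time ✓; service 406 days ≥ 2 months (≈60 days) ✓ → eligible.
Remote Work Stipend — dept Logistics ✓; rating 4 ≥ 4 ✓ → eligible.
Floating Holidays — service 406 days ≥ 1 month (≈30 days) ✓; 12 hrs/wk < 30 ✗ → not eligible.
Equipment Allowance — status part-time ✓; service 406 days ≥ 30 days ✓ → eligible.

Legal Services Plan, Health Insurance, Remote Work Stipend, Equipment Allowance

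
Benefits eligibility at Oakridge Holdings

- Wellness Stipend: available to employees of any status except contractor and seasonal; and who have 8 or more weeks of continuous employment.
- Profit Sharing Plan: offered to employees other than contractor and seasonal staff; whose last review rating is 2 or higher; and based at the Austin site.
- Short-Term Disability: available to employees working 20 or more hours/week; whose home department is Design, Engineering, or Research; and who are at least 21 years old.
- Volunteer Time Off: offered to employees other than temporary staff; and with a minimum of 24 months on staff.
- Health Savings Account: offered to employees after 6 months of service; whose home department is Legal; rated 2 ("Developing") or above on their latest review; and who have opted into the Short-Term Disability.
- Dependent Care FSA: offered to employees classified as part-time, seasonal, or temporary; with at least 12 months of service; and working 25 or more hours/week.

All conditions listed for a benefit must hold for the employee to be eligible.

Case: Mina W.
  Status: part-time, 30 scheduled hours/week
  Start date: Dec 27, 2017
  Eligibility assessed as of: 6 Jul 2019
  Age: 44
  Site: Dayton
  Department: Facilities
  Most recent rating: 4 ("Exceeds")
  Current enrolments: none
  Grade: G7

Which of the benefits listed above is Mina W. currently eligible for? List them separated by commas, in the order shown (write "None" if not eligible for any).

Wellness Stipend, Dependent Care FSA

Service from Dec 27, 2017 to 6 Jul 2019: 556 days.
Wellness Stipend — status part-time ✓ (not excluded); service 556 days ≥ 8 weeks (≈56 days) ✓ → eligible.
Profit Sharing Plan — status part-time ✓ (not excluded); rating 4 ≥ 2 ✓; site Dayton ✗ (not Austin) → not eligible.
Short-Term Disability — 30 hrs/wk ≥ 20 ✓; dept Facilities ✗ → not eligible.
Volunteer Time Off — status part-time ✓ (not excluded); service 556 days < 24 months (≈720 days) ✗ → not eligible.
Health Savings Account — service 556 days ≥ 6 months (≈180 days) ✓; dept Facilities ✗ → not eligible.
Dependent Care FSA — status part-time ✓; service 556 days ≥ 12 months (≈360 days) ✓; 30 hrs/wk ≥ 25 ✓ → eligible.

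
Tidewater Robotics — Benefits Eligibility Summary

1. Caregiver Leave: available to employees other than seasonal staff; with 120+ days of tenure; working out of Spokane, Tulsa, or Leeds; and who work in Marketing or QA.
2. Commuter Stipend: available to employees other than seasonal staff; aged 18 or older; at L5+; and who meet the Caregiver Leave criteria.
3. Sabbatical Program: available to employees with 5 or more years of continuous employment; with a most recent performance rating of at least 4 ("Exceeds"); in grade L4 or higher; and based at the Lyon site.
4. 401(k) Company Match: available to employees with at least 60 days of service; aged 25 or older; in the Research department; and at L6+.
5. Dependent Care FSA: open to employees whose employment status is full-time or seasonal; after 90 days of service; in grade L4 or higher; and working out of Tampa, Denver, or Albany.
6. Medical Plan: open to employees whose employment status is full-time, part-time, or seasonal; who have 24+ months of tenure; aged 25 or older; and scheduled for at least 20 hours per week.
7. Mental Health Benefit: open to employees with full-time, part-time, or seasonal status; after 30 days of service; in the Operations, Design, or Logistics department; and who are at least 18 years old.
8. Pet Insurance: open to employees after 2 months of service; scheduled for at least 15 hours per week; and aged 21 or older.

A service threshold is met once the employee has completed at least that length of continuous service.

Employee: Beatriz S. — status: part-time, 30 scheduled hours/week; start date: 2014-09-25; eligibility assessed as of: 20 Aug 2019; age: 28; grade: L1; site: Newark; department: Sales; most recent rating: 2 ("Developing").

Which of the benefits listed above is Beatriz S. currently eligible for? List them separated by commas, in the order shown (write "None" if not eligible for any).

Service from 2014-09-25 to 20 Aug 2019: 1790 days.
Caregiver Leave — status part-time ✓ (not excluded); service 1790 days ≥ 120 days ✓; site Newark ✗ (not Spokane, Tulsa, or Leeds) → not eligible.
Commuter Stipend — status part-time ✓ (not excluded); age 28 ≥ 18 ✓; grade L1 < L5 ✗ → not eligible.
Sabbatical Program — service 1790 days < 5 years (≈1825 days) ✗ → not eligible.
401(k) Company Match — service 1790 days ≥ 60 days ✓; age 28 ≥ 25 ✓; dept Sales ✗ → not eligible.
Dependent Care FSA — status part-time ✗ (requires full-time or seasonal) → not eligible.
Medical Plan — status part-time ✓; service 1790 days ≥ 24 months (≈720 days) ✓; age 28 ≥ 25 ✓; 30 hrs/wk ≥ 20 ✓ → eligible.
Mental Health Benefit — status part-time ✓; service 1790 days ≥ 30 days ✓; dept Sales ✗ → not eligible.
Pet Insurance — service 1790 days ≥ 2 months (≈60 days) ✓; 30 hrs/wk ≥ 15 ✓; age 28 ≥ 21 ✓ → eligible.

Medical Plan, Pet Insurance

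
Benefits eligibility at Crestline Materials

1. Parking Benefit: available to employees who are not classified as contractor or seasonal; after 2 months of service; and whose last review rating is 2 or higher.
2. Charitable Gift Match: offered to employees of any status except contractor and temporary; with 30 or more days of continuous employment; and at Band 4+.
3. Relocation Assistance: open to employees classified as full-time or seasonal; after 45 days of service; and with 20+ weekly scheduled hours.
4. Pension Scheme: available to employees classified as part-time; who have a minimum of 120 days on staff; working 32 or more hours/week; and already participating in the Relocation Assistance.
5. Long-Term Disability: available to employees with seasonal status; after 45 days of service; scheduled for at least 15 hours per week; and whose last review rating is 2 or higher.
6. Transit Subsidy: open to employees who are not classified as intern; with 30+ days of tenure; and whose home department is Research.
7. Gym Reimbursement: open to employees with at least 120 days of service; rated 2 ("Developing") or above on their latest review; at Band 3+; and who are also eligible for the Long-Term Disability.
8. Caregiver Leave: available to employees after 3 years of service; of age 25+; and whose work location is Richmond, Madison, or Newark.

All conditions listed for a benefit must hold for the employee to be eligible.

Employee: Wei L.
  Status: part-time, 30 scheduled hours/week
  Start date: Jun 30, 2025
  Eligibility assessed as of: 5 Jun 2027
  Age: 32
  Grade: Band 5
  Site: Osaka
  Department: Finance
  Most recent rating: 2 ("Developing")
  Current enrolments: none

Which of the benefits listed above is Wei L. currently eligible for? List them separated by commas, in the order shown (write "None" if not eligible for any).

Service from Jun 30, 2025 to 5 Jun 2027: 705 days.
Parking Benefit — status part-time ✓ (not excluded); service 705 days ≥ 2 months (≈60 days) ✓; rating 2 ≥ 2 ✓ → eligible.
Charitable Gift Match — status part-time ✓ (not excluded); service 705 days ≥ 30 days ✓; grade Band 5 ≥ Band 4 ✓ → eligible.
Relocation Assistance — status part-time ✗ (requires full-time or seasonal) → not eligible.
Pension Scheme — status part-time ✓; service 705 days ≥ 120 days ✓; 30 hrs/wk < 32 ✗ → not eligible.
Long-Term Disability — status part-time ✗ (requires seasonal) → not eligible.
Transit Subsidy — status part-time ✓ (not excluded); service 705 days ≥ 30 days ✓; dept Finance ✗ → not eligible.
Gym Reimbursement — service 705 days ≥ 120 days ✓; rating 2 ≥ 2 ✓; grade Band 5 ≥ Band 3 ✓; not eligible for Long-Term Disability ✗ → not eligible.
Caregiver Leave — service 705 days < 3 years (≈1095 days) ✗ → not eligible.

Parking Benefit, Charitable Gift Match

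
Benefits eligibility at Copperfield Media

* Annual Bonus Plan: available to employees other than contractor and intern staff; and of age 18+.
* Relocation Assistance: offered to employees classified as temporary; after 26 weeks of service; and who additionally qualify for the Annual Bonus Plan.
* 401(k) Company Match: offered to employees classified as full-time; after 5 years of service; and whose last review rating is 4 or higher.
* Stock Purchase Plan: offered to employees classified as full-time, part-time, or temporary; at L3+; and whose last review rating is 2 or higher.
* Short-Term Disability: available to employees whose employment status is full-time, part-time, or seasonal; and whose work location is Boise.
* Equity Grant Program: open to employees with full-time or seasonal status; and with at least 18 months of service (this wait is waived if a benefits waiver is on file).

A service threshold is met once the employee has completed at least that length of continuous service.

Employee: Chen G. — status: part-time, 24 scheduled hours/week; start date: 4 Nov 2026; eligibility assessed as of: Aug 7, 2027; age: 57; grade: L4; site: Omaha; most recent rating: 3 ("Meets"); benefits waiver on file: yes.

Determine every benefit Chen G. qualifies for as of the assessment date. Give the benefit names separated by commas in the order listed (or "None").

Service from 4 Nov 2026 to Aug 7, 2027: 276 days.
Annual Bonus Plan — status part-time ✓ (not excluded); age 57 ≥ 18 ✓ → eligible.
Relocation Assistance — status part-time ✗ (requires temporary) → not eligible.
401(k) Company Match — status part-time ✗ (requires full-time) → not eligible.
Stock Purchase Plan — status part-time ✓; grade L4 ≥ L3 ✓; rating 3 ≥ 2 ✓ → eligible.
Short-Term Disability — status part-time ✓; site Omaha ✗ (not Boise) → not eligible.
Equity Grant Program — status part-time ✗ (requires full-time or seasonal) → not eligible.

Annual Bonus Plan, Stock Purchase Plan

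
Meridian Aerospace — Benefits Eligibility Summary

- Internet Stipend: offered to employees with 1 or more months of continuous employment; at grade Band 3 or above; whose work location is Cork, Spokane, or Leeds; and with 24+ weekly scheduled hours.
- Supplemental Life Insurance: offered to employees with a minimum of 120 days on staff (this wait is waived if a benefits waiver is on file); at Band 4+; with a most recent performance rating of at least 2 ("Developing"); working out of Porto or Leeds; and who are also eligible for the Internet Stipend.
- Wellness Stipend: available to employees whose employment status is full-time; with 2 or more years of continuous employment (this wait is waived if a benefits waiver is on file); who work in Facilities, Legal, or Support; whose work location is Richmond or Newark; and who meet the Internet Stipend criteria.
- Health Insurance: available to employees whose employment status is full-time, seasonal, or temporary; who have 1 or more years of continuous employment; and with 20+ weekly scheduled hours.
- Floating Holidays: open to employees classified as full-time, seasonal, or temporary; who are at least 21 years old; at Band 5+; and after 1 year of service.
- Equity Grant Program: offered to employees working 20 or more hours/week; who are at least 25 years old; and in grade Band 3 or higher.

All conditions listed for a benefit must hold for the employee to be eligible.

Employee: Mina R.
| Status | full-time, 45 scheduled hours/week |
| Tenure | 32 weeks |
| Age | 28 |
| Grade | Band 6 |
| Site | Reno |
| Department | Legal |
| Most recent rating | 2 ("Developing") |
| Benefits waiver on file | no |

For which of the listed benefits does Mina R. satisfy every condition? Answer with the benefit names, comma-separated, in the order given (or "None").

Equity Grant Program

Internet Stipend — service 32 weeks ≥ 1 month (≈30 days) ✓; grade Band 6 ≥ Band 3 ✓; site Reno ✗ (not Cork, Spokane, or Leeds) → not eligible.
Supplemental Life Insurance — no waiver, service 32 weeks ≥ 120 days ✓; grade Band 6 ≥ Band 4 ✓; rating 2 ≥ 2 ✓; site Reno ✗ (not Porto or Leeds) → not eligible.
Wellness Stipend — status full-time ✓; no waiver, service 32 weeks < 2 years (≈730 days) ✗ → not eligible.
Health Insurance — status full-time ✓; service 32 weeks < 1 year (≈365 days) ✗ → not eligible.
Floating Holidays — status full-time ✓; age 28 ≥ 21 ✓; grade Band 6 ≥ Band 5 ✓; service 32 weeks < 1 year (≈365 days) ✗ → not eligible.
Equity Grant Program — 45 hrs/wk ≥ 20 ✓; age 28 ≥ 25 ✓; grade Band 6 ≥ Band 3 ✓ → eligible.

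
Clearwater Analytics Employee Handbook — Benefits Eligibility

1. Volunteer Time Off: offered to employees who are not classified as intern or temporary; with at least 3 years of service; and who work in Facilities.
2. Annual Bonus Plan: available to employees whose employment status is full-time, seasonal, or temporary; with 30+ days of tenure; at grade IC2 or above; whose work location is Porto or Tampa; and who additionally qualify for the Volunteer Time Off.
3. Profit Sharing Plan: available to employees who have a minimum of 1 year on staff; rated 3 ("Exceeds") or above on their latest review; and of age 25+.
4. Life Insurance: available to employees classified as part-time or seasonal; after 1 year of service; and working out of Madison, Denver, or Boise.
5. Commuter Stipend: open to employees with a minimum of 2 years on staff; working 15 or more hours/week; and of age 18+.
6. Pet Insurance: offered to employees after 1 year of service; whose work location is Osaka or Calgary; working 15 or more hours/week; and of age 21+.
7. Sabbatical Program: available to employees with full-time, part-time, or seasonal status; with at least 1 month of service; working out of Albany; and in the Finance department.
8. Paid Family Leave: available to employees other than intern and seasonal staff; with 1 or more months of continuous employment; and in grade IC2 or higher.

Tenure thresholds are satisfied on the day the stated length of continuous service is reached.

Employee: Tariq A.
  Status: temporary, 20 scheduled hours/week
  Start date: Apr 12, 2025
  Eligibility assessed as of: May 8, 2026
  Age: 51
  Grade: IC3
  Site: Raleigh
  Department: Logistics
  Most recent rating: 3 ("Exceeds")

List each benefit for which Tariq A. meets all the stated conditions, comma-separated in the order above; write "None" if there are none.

Service from Apr 12, 2025 to May 8, 2026: 391 days.
Volunteer Time Off — status temporary ✗ (excluded) → not eligible.
Annual Bonus Plan — status temporary ✓; service 391 days ≥ 30 days ✓; grade IC3 ≥ IC2 ✓; site Raleigh ✗ (not Porto or Tampa) → not eligible.
Profit Sharing Plan — service 391 days ≥ 1 year (≈365 days) ✓; rating 3 ≥ 3 ✓; age 51 ≥ 25 ✓ → eligible.
Life Insurance — status temporary ✗ (requires part-time or seasonal) → not eligible.
Commuter Stipend — service 391 days < 2 years (≈730 days) ✗ → not eligible.
Pet Insurance — service 391 days ≥ 1 year (≈365 days) ✓; site Raleigh ✗ (not Osaka or Calgary) → not eligible.
Sabbatical Program — status temporary ✗ (requires full-time, part-time, or seasonal) → not eligible.
Paid Family Leave — status temporary ✓ (not excluded); service 391 days ≥ 1 month (≈30 days) ✓; grade IC3 ≥ IC2 ✓ → eligible.

Profit Sharing Plan, Paid Family Leave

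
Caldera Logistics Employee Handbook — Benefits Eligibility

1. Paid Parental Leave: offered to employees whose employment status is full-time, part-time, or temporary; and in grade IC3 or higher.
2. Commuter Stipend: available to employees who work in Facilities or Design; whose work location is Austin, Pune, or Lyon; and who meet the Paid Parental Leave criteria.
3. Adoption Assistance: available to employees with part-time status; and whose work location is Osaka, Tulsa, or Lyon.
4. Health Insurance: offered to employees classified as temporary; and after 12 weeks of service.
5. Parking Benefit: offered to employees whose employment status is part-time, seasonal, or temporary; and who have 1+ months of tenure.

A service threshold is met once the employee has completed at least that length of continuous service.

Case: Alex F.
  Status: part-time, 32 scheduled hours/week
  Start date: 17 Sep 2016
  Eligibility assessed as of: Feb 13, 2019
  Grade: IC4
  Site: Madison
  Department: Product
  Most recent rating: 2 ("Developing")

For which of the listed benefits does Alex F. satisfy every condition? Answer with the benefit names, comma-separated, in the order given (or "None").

Paid Parental Leave, Parking Benefit

Service from 17 Sep 2016 to Feb 13, 2019: 879 days.
Paid Parental Leave — status part-time ✓; grade IC4 ≥ IC3 ✓ → eligible.
Commuter Stipend — dept Product ✗ → not eligible.
Adoption Assistance — status part-time ✓; site Madison ✗ (not Osaka, Tulsa, or Lyon) → not eligible.
Health Insurance — status part-time ✗ (requires temporary) → not eligible.
Parking Benefit — status part-time ✓; service 879 days ≥ 1 month (≈30 days) ✓ → eligible.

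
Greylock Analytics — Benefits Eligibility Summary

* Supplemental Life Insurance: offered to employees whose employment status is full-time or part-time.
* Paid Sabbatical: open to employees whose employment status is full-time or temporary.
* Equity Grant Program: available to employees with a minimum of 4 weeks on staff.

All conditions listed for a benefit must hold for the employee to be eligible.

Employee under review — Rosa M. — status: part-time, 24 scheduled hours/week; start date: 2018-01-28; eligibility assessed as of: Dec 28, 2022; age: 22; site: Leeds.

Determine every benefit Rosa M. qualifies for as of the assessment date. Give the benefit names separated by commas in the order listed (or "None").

Supplemental Life Insurance, Equity Grant Program

Service from 2018-01-28 to Dec 28, 2022: 1795 days.
Supplemental Life Insurance — status part-time ✓ → eligible.
Paid Sabbatical — status part-time ✗ (requires full-time or temporary) → not eligible.
Equity Grant Program — service 1795 days ≥ 4 weeks (≈28 days) ✓ → eligible.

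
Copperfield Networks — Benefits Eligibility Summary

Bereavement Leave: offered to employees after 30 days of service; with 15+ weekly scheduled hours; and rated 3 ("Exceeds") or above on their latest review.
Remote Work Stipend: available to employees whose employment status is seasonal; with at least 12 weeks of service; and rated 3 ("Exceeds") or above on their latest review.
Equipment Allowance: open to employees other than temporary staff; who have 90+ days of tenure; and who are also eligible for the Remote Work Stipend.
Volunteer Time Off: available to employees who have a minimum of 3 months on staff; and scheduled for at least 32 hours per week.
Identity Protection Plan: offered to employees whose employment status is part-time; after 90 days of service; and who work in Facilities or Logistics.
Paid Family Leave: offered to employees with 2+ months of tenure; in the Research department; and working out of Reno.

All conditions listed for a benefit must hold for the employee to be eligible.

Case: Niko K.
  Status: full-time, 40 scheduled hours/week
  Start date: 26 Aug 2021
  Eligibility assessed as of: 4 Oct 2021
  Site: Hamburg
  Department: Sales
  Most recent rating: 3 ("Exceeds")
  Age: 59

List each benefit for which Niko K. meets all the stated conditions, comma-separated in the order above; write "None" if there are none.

Service from 26 Aug 2021 to 4 Oct 2021: 39 days.
Bereavement Leave — service 39 days ≥ 30 days ✓; 40 hrs/wk ≥ 15 ✓; rating 3 ≥ 3 ✓ → eligible.
Remote Work Stipend — status full-time ✗ (requires seasonal) → not eligible.
Equipment Allowance — status full-time ✓ (not excluded); service 39 days < 90 days ✗ → not eligible.
Volunteer Time Off — service 39 days < 3 months (≈90 days) ✗ → not eligible.
Identity Protection Plan — status full-time ✗ (requires part-time) → not eligible.
Paid Family Leave — service 39 days < 2 months (≈60 days) ✗ → not eligible.

Bereavement Leave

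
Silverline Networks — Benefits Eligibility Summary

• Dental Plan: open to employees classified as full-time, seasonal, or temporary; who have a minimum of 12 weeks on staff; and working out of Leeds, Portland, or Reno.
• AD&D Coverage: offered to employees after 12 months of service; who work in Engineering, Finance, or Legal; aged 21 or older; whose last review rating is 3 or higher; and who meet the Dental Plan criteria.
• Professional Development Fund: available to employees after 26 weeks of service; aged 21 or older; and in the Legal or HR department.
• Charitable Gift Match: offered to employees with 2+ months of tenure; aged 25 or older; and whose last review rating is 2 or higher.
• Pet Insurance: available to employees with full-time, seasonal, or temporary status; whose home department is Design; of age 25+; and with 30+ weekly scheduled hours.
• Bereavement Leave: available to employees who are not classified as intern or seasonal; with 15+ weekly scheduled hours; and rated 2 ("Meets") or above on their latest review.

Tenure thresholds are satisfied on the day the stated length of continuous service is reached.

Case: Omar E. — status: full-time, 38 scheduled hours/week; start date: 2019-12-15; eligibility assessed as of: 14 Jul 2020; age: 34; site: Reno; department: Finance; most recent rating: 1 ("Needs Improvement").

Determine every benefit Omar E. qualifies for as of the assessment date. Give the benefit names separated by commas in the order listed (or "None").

Service from 2019-12-15 to 14 Jul 2020: 212 days.
Dental Plan — status full-time ✓; service 212 days ≥ 12 weeks (≈84 days) ✓; site Reno ✓ → eligible.
AD&D Coverage — service 212 days < 12 months (≈360 days) ✗ → not eligible.
Professional Development Fund — service 212 days ≥ 26 weeks (≈182 days) ✓; age 34 ≥ 21 ✓; dept Finance ✗ → not eligible.
Charitable Gift Match — service 212 days ≥ 2 months (≈60 days) ✓; age 34 ≥ 25 ✓; rating 1 < 2 ✗ → not eligible.
Pet Insurance — status full-time ✓; dept Finance ✗ → not eligible.
Bereavement Leave — status full-time ✓ (not excluded); 38 hrs/wk ≥ 15 ✓; rating 1 < 2 ✗ → not eligible.

Dental Plan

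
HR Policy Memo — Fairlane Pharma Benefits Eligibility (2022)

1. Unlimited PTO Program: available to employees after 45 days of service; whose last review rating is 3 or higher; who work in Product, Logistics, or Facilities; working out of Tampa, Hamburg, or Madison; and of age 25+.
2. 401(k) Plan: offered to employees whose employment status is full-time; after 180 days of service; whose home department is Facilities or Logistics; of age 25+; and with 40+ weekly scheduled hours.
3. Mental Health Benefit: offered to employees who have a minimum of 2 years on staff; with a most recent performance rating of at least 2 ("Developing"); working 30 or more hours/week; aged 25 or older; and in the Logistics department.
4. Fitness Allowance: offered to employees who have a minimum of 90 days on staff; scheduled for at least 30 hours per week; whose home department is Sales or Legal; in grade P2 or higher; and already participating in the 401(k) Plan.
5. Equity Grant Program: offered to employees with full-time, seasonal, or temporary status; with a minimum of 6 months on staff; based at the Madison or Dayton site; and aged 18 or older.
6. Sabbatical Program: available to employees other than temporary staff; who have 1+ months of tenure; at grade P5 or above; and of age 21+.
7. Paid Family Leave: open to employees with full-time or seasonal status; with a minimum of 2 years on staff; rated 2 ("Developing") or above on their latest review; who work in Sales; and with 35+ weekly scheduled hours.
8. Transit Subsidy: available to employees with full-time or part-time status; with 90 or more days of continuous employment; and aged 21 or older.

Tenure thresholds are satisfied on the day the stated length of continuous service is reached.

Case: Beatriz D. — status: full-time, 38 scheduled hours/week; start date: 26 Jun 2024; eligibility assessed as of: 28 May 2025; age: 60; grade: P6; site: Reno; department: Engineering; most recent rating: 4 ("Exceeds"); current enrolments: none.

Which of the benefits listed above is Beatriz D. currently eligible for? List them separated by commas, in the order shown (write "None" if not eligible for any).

Service from 26 Jun 2024 to 28 May 2025: 336 days.
Unlimited PTO Program — service 336 days ≥ 45 days ✓; rating 4 ≥ 3 ✓; dept Engineering ✗ → not eligible.
401(k) Plan — status full-time ✓; service 336 days ≥ 180 days ✓; dept Engineering ✗ → not eligible.
Mental Health Benefit — service 336 days < 2 years (≈730 days) ✗ → not eligible.
Fitness Allowance — service 336 days ≥ 90 days ✓; 38 hrs/wk ≥ 30 ✓; dept Engineering ✗ → not eligible.
Equity Grant Program — status full-time ✓; service 336 days ≥ 6 months (≈180 days) ✓; site Reno ✗ (not Madison or Dayton) → not eligible.
Sabbatical Program — status full-time ✓ (not excluded); service 336 days ≥ 1 month (≈30 days) ✓; grade P6 ≥ P5 ✓; age 60 ≥ 21 ✓ → eligible.
Paid Family Leave — status full-time ✓; service 336 days < 2 years (≈730 days) ✗ → not eligible.
Transit Subsidy — status full-time ✓; service 336 days ≥ 90 days ✓; age 60 ≥ 21 ✓ → eligible.

Sabbatical Program, Transit Subsidy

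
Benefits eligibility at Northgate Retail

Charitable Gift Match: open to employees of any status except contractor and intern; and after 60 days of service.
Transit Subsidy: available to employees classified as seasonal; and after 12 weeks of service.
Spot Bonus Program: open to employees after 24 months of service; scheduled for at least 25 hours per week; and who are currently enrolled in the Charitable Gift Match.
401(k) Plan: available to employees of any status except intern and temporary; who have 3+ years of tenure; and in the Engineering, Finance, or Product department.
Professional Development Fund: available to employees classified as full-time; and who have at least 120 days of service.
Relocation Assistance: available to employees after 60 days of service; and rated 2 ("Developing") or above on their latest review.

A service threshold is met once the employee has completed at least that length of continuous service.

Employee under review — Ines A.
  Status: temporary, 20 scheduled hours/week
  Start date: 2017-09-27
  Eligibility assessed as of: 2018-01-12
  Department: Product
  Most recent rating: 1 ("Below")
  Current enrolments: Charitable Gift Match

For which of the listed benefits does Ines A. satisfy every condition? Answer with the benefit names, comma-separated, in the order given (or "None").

Charitable Gift Match

Service from 2017-09-27 to 2018-01-12: 107 days.
Charitable Gift Match — status temporary ✓ (not excluded); service 107 days ≥ 60 days ✓ → eligible.
Transit Subsidy — status temporary ✗ (requires seasonal) → not eligible.
Spot Bonus Program — service 107 days < 24 months (≈720 days) ✗ → not eligible.
401(k) Plan — status temporary ✗ (excluded) → not eligible.
Professional Development Fund — status temporary ✗ (requires full-time) → not eligible.
Relocation Assistance — service 107 days ≥ 60 days ✓; rating 1 < 2 ✗ → not eligible.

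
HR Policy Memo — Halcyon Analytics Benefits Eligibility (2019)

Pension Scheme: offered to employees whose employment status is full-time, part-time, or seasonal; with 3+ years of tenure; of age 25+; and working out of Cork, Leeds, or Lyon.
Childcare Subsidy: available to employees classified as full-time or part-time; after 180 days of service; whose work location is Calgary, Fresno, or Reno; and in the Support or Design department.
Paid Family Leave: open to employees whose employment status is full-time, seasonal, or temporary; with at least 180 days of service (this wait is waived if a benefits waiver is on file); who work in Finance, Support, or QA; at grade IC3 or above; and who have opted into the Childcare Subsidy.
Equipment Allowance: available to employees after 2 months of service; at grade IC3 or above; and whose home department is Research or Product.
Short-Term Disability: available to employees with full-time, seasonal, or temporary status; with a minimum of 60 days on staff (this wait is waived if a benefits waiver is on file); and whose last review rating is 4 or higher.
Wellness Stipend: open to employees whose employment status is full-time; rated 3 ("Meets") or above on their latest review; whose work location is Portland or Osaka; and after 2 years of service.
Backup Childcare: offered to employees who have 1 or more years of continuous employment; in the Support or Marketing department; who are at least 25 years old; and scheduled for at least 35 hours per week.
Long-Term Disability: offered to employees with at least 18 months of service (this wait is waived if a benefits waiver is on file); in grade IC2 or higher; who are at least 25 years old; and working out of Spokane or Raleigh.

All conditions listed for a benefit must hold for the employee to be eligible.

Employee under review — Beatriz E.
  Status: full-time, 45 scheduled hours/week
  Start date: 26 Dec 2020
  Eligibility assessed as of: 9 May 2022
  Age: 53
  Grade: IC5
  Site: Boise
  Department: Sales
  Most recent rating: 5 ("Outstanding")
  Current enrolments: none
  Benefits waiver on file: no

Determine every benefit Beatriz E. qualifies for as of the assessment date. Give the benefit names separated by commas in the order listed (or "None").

Service from 26 Dec 2020 to 9 May 2022: 499 days.
Pension Scheme — status full-time ✓; service 499 days < 3 years (≈1095 days) ✗ → not eligible.
Childcare Subsidy — status full-time ✓; service 499 days ≥ 180 days ✓; site Boise ✗ (not Calgary, Fresno, or Reno) → not eligible.
Paid Family Leave — status full-time ✓; no waiver, service 499 days ≥ 180 days ✓; dept Sales ✗ → not eligible.
Equipment Allowance — service 499 days ≥ 2 months (≈60 days) ✓; grade IC5 ≥ IC3 ✓; dept Sales ✗ → not eligible.
Short-Term Disability — status full-time ✓; no waiver, service 499 days ≥ 60 days ✓; rating 5 ≥ 4 ✓ → eligible.
Wellness Stipend — status full-time ✓; rating 5 ≥ 3 ✓; site Boise ✗ (not Portland or Osaka) → not eligible.
Backup Childcare — service 499 days ≥ 1 year (≈365 days) ✓; dept Sales ✗ → not eligible.
Long-Term Disability — no waiver, service 499 days < 18 months (≈540 days) ✗ → not eligible.

Short-Term Disability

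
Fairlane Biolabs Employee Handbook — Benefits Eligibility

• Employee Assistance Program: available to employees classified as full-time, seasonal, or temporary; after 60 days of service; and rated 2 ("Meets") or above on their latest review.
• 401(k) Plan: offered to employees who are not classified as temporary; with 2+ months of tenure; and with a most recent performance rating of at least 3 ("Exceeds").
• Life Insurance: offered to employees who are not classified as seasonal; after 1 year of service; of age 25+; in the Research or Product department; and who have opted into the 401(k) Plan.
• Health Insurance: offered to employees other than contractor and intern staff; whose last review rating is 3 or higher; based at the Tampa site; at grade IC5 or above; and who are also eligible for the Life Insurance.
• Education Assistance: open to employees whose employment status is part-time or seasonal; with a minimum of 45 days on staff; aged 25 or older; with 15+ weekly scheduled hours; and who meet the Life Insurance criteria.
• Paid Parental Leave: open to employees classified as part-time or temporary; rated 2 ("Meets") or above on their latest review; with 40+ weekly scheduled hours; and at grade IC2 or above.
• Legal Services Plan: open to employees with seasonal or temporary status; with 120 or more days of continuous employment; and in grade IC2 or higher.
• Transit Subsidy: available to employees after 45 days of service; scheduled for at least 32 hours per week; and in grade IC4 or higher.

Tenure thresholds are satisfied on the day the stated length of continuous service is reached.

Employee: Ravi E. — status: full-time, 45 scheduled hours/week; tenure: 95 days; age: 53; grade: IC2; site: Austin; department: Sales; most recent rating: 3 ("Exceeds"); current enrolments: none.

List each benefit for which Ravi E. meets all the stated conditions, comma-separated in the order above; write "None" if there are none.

Employee Assistance Program, 401(k) Plan

Employee Assistance Program — status full-time ✓; service 95 days ≥ 60 days ✓; rating 3 ≥ 2 ✓ → eligible.
401(k) Plan — status full-time ✓ (not excluded); service 95 days ≥ 2 months (≈60 days) ✓; rating 3 ≥ 3 ✓ → eligible.
Life Insurance — status full-time ✓ (not excluded); service 95 days < 1 year (≈365 days) ✗ → not eligible.
Health Insurance — status full-time ✓ (not excluded); rating 3 ≥ 3 ✓; site Austin ✗ (not Tampa) → not eligible.
Education Assistance — status full-time ✗ (requires part-time or seasonal) → not eligible.
Paid Parental Leave — status full-time ✗ (requires part-time or temporary) → not eligible.
Legal Services Plan — status full-time ✗ (requires seasonal or temporary) → not eligible.
Transit Subsidy — service 95 days ≥ 45 days ✓; 45 hrs/wk ≥ 32 ✓; grade IC2 < IC4 ✗ → not eligible.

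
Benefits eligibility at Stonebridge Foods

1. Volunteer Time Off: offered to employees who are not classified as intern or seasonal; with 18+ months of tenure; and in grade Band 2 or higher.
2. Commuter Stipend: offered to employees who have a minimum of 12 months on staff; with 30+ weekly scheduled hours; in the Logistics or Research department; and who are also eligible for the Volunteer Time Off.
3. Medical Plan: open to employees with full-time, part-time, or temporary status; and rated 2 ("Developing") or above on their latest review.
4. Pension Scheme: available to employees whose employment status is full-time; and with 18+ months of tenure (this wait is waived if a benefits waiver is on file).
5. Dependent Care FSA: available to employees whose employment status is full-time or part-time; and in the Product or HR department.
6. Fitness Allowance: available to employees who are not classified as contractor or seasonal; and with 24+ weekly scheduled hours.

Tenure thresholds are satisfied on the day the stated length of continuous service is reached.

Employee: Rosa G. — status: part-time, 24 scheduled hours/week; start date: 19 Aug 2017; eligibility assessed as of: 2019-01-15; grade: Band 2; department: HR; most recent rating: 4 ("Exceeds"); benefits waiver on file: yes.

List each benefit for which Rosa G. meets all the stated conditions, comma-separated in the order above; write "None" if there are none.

Medical Plan, Dependent Care FSA, Fitness Allowance

Service from 19 Aug 2017 to 2019-01-15: 514 days.
Volunteer Time Off — status part-time ✓ (not excluded); service 514 days < 18 months (≈540 days) ✗ → not eligible.
Commuter Stipend — service 514 days ≥ 12 months (≈360 days) ✓; 24 hrs/wk < 30 ✗ → not eligible.
Medical Plan — status part-time ✓; rating 4 ≥ 2 ✓ → eligible.
Pension Scheme — status part-time ✗ (requires full-time) → not eligible.
Dependent Care FSA — status part-time ✓; dept HR ✓ → eligible.
Fitness Allowance — status part-time ✓ (not excluded); 24 hrs/wk ≥ 24 ✓ → eligible.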